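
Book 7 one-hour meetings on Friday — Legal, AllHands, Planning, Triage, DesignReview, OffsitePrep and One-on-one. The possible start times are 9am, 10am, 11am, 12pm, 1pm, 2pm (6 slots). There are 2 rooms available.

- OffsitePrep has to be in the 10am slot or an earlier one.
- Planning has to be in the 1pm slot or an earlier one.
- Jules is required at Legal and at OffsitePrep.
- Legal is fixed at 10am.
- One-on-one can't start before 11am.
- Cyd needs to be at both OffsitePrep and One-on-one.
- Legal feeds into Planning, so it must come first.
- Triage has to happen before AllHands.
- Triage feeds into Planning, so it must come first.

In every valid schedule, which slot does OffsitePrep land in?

9am

OffsitePrep's window is 9am–10am.
Legal is fixed at 10am, and OffsitePrep can't share a slot with Legal.
So OffsitePrep must be 9am.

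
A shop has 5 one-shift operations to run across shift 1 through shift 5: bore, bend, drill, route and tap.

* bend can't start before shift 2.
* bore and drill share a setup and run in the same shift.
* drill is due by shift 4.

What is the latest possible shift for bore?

shift 4

Bore must be in the same shift as drill, which can't be after shift 4, so bore is at most shift 4.
bore at shift 4 is achievable: bore -> shift 4, drill -> shift 4, route -> shift 1, tap -> shift 1, bend -> shift 2.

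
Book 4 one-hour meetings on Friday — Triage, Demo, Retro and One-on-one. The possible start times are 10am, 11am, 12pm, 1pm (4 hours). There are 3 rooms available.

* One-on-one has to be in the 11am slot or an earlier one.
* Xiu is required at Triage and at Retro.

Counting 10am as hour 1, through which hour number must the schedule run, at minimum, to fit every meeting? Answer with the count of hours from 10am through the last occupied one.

2

With at most 3 per hour and 4 meetings, at least 2 hours are needed.
2 works (last occupied hour: 11am): for example Retro=11am; Triage=10am; One-on-one=10am; Demo=10am.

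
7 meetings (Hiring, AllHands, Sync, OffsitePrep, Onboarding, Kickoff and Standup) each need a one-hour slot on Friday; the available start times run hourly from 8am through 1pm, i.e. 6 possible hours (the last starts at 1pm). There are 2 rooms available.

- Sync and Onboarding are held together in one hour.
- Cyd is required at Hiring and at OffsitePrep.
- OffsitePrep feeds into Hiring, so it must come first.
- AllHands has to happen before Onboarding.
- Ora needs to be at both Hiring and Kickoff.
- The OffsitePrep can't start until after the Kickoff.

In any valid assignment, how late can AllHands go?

Downstream work caps AllHands at 12pm.
AllHands at 12pm is achievable: Kickoff=8am; Onboarding=1pm; AllHands=12pm; OffsitePrep=9am; Sync=1pm; Hiring=10am; Standup=8am.

12pm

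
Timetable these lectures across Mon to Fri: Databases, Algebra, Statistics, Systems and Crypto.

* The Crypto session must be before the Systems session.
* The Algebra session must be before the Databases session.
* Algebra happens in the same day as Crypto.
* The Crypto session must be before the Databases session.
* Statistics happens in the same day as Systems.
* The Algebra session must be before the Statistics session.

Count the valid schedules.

30

Splitting on Databases: it can be Tue (4), Wed (7), Thu (9), Fri (10). Listing each branch's schedules as (Algebra, Statistics, Systems, Crypto):
Databases=Tue: (Mon,Tue,Tue,Mon) (Mon,Wed,Wed,Mon) (Mon,Thu,Thu,Mon) (Mon,Fri,Fri,Mon) — 4.
Databases=Wed: (Mon,Tue,Tue,Mon) (Mon,Wed,Wed,Mon) (Mon,Thu,Thu,Mon) (Mon,Fri,Fri,Mon) (Tue,Wed,Wed,Tue) (Tue,Thu,Thu,Tue) (Tue,Fri,Fri,Tue) — 7.
Databases=Thu: (Mon,Tue,Tue,Mon) (Mon,Wed,Wed,Mon) (Mon,Thu,Thu,Mon) (Mon,Fri,Fri,Mon) (Tue,Wed,Wed,Tue) (Tue,Thu,Thu,Tue) (Tue,Fri,Fri,Tue) (Wed,Thu,Thu,Wed) (Wed,Fri,Fri,Wed) — 9.
Databases=Fri: (Mon,Tue,Tue,Mon) (Mon,Wed,Wed,Mon) (Mon,Thu,Thu,Mon) (Mon,Fri,Fri,Mon) (Tue,Wed,Wed,Tue) (Tue,Thu,Thu,Tue) (Tue,Fri,Fri,Tue) (Wed,Thu,Thu,Wed) (Wed,Fri,Fri,Wed) (Thu,Fri,Fri,Thu) — 10.
Summing: 4 + 7 + 9 + 10 = 30.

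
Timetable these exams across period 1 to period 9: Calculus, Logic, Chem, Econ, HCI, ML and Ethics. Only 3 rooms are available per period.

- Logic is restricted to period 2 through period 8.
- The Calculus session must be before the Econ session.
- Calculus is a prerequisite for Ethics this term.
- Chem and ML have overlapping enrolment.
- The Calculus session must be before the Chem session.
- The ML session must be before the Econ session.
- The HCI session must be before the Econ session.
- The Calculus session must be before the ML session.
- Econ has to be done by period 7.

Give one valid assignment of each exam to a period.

Calculus in period 1; Logic in period 2; HCI in period 1; Econ in period 3; Ethics in period 2; Chem in period 3; ML in period 2

Checking: ML(period 2) before Econ(period 3); Calculus(period 1) before Ethics(period 2); HCI(period 1) before Econ(period 3); Calculus(period 1) before ML(period 2); Calculus(period 1) before Chem(period 3); Calculus(period 1) before Econ(period 3); Chem(period 3) != ML(period 2); Logic=period 2 in [period 2,period 8]; Econ=period 3 in [period 1,period 7]; max 3 per period (cap 3).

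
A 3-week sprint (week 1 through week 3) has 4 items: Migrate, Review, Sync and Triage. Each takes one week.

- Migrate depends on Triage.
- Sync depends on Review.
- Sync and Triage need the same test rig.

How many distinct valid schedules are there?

8

Splitting on Migrate: it can be week 2 (3), week 3 (5). Listing each branch's schedules as (Review, Sync, Triage) by week number:
Migrate=week 2: (1,2,1) (1,3,1) (2,3,1) — 3.
Migrate=week 3: (1,2,1) (1,3,1) (1,3,2) (2,3,1) (2,3,2) — 5.
Summing: 3 + 5 = 8.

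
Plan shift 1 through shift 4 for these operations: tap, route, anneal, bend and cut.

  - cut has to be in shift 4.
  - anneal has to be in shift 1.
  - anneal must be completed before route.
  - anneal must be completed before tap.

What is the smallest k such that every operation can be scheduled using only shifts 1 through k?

The precedence chain requires at least 2 distinct shifts.
cut can't be placed before shift 4, so the schedule must run through at least shift 4.
4 works (last occupied shift: shift 4): for example tap=shift 2; route=shift 2; cut=shift 4; anneal=shift 1; bend=shift 1.

4 shifts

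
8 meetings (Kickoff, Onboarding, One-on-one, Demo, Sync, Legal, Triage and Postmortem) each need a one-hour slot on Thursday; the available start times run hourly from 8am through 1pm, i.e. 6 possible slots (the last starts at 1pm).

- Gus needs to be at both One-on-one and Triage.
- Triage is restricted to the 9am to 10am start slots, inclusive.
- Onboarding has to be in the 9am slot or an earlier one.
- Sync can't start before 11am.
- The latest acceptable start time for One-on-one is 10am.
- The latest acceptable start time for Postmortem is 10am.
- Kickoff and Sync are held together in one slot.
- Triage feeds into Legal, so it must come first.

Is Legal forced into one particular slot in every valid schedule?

No

Legal can be 10am (e.g. Onboarding in 8am; Legal in 10am; Triage in 9am; One-on-one in 8am; Sync in 11am; Postmortem in 8am; Demo in 8am; Kickoff in 11am) or 11am (e.g. One-on-one=8am, Postmortem=8am, Kickoff=11am, Sync=11am, Legal=11am, Demo=8am, Triage=9am, Onboarding=8am).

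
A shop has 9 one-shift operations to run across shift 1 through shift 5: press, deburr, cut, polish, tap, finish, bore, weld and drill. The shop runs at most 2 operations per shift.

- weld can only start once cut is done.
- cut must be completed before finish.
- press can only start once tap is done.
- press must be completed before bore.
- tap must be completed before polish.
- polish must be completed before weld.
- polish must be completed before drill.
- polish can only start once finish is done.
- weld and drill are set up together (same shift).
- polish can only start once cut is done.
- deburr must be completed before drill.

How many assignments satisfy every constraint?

31

Splitting on press: it can be shift 2 (15), shift 3 (16). Listing each branch's schedules as (deburr, cut, polish, tap, finish, bore, weld, drill) by shift number:
press=shift 2: (1,2,4,1,3,3,5,5) (1,2,4,1,3,4,5,5) (2,1,4,1,3,3,5,5) (2,1,4,1,3,4,5,5) (3,1,3,1,2,4,5,5) (3,1,3,1,2,5,4,4) (3,1,4,1,2,3,5,5) (3,1,4,1,2,4,5,5) (3,1,4,1,3,4,5,5) (3,2,4,1,3,4,5,5) (4,1,3,1,2,3,5,5) (4,1,3,1,2,4,5,5) (4,1,4,1,2,3,5,5) (4,1,4,1,3,3,5,5) (4,2,4,1,3,3,5,5) — 15.
press=shift 3: (1,1,3,2,2,4,5,5) (1,1,3,2,2,5,4,4) (1,1,4,2,2,4,5,5) (1,1,4,2,3,4,5,5) (1,2,4,1,3,4,5,5) (1,2,4,2,3,4,5,5) (2,1,3,1,2,4,5,5) (2,1,3,1,2,5,4,4) (2,1,4,1,2,4,5,5) (2,1,4,1,3,4,5,5) (2,1,4,2,3,4,5,5) (2,2,4,1,3,4,5,5) (3,1,4,1,2,4,5,5) (3,1,4,2,2,4,5,5) (4,1,3,1,2,4,5,5) (4,1,3,2,2,4,5,5) — 16.
Summing: 15 + 16 = 31.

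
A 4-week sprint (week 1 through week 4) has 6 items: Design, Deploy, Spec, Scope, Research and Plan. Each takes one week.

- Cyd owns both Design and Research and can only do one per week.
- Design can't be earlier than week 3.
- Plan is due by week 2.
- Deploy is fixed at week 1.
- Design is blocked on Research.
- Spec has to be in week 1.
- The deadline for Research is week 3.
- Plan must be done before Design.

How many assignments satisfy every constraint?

40

Splitting on Design: it can be week 3 (16), week 4 (24). Listing each branch's schedules as (Deploy, Spec, Scope, Research, Plan) by week number:
Design=week 3: (1,1,1,1,1) (1,1,1,1,2) (1,1,1,2,1) (1,1,1,2,2) (1,1,2,1,1) (1,1,2,1,2) (1,1,2,2,1) (1,1,2,2,2) (1,1,3,1,1) (1,1,3,1,2) (1,1,3,2,1) (1,1,3,2,2) (1,1,4,1,1) (1,1,4,1,2) (1,1,4,2,1) (1,1,4,2,2) — 16.
Design=week 4: (1,1,1,1,1) (1,1,1,1,2) (1,1,1,2,1) (1,1,1,2,2) (1,1,1,3,1) (1,1,1,3,2) (1,1,2,1,1) (1,1,2,1,2) (1,1,2,2,1) (1,1,2,2,2) (1,1,2,3,1) (1,1,2,3,2) (1,1,3,1,1) (1,1,3,1,2) (1,1,3,2,1) (1,1,3,2,2) (1,1,3,3,1) (1,1,3,3,2) (1,1,4,1,1) (1,1,4,1,2) (1,1,4,2,1) (1,1,4,2,2) (1,1,4,3,1) (1,1,4,3,2) — 24.
Summing: 16 + 24 = 40.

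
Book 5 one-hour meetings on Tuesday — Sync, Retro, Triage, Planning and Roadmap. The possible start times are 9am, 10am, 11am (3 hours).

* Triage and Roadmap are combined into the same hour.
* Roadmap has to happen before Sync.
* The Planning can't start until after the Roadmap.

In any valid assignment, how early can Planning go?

10am

Precedence pushes Planning to at least 10am.
Planning at 10am is achievable: Triage=9am, Roadmap=9am, Retro=9am, Sync=10am, Planning=10am.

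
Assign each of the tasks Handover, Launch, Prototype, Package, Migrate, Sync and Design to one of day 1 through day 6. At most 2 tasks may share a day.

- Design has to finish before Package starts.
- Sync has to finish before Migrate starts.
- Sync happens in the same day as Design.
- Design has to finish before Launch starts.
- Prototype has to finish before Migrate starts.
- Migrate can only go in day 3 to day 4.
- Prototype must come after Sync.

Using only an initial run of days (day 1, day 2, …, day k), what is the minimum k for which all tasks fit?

The precedence chain requires at least 3 distinct days.
With at most 2 per day and 7 tasks, at least 4 days are needed.
4 works (last occupied day: day 4): for example Launch in day 2; Handover in day 4; Migrate in day 3; Sync in day 1; Package in day 3; Prototype in day 2; Design in day 1.

4 days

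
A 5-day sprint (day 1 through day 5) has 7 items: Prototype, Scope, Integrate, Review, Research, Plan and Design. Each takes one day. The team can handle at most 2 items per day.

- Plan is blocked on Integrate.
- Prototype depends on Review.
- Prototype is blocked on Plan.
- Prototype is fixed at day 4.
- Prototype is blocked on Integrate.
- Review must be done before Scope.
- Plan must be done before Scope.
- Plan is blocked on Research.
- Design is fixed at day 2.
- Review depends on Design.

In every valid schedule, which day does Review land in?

day 3

Design is fixed at day 2 and must come before Review, so Review is at least day 3.
Prototype is fixed at day 4 and must come after Review, so Review is at most day 3.
So Review must be day 3.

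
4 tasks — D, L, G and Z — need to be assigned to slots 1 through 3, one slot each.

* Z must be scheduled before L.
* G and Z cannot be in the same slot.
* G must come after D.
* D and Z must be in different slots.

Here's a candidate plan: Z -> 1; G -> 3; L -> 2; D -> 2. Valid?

D and Z must be in different slots — holds.
G must come after D — holds.
G and Z cannot be in the same slot — holds.
Z must be scheduled before L — holds.

Yes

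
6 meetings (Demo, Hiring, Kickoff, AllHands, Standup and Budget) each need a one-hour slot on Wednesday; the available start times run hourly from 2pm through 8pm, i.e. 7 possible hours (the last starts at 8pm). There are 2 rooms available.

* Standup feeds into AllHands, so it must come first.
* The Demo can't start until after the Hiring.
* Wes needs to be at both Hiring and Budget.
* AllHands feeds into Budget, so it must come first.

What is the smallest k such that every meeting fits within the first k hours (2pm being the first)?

3 hours

The precedence chain requires at least 3 distinct hours.
With at most 2 per hour and 6 meetings, at least 3 hours are needed.
3 works (last occupied hour: 4pm): for example Standup in 2pm; AllHands in 3pm; Hiring in 2pm; Kickoff in 4pm; Budget in 4pm; Demo in 3pm.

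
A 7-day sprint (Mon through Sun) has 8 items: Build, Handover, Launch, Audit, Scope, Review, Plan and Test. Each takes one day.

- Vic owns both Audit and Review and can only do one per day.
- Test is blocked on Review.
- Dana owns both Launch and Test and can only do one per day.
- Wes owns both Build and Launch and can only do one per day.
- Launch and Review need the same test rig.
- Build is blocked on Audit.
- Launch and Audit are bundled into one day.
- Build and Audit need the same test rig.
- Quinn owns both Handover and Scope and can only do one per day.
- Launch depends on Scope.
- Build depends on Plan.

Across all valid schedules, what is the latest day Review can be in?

Downstream work caps Review at Sat.
Review at Sat is achievable: Test in Sun; Build in Wed; Audit in Tue; Review in Sat; Scope in Mon; Launch in Tue; Handover in Tue; Plan in Mon.

Sat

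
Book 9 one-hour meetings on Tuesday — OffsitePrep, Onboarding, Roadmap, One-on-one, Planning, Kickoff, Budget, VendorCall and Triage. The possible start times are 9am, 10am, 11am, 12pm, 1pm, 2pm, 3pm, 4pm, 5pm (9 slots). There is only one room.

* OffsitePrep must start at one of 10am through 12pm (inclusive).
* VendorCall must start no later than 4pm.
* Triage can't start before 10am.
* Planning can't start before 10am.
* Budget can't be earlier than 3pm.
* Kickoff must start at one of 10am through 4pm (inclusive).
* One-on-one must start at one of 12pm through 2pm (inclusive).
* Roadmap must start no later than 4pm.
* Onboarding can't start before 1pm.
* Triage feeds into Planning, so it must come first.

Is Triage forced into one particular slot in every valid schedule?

No

Triage can be 10am (e.g. Budget -> 3pm, VendorCall -> 4pm, Planning -> 5pm, Onboarding -> 1pm, One-on-one -> 12pm, OffsitePrep -> 11am, Kickoff -> 2pm, Roadmap -> 9am, Triage -> 10am) or 11am (e.g. Roadmap in 9am, One-on-one in 12pm, OffsitePrep in 10am, Budget in 3pm, VendorCall in 4pm, Triage in 11am, Onboarding in 1pm, Kickoff in 2pm, Planning in 5pm).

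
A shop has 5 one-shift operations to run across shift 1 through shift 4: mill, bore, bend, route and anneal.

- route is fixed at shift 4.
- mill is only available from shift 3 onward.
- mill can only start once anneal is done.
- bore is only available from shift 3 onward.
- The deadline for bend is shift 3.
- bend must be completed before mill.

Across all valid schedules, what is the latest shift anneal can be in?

Downstream work caps anneal at shift 3.
anneal at shift 3 is achievable: mill -> shift 4; bore -> shift 3; route -> shift 4; bend -> shift 1; anneal -> shift 3.

shift 3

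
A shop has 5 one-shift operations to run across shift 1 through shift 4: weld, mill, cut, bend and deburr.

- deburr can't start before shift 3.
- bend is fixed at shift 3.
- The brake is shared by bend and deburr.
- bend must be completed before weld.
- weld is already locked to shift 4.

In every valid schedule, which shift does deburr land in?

shift 4

deburr's window is shift 3–shift 4.
bend is fixed at shift 3, and deburr can't share a shift with bend.
So deburr must be shift 4.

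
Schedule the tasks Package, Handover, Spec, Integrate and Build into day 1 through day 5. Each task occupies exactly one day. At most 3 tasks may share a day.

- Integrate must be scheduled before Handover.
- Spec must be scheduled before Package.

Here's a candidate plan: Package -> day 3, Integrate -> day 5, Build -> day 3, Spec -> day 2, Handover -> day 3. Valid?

Spec must be scheduled before Package — holds.
At most 3 tasks may share a day — holds.
Integrate must be scheduled before Handover — violated.

No. Integrate must be scheduled before Handover is not satisfied.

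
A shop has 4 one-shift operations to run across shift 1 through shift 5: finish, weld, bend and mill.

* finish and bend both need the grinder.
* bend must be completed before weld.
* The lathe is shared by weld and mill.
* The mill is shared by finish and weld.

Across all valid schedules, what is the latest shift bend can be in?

Downstream work caps bend at shift 4.
bend at shift 4 is achievable: bend=shift 4, weld=shift 5, mill=shift 1, finish=shift 1.

shift 4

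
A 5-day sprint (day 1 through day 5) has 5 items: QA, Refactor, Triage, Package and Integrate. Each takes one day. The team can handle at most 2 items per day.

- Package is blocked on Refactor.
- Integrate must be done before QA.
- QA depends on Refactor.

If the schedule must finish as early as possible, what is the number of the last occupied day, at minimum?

The precedence chain requires at least 2 distinct days.
With at most 2 per day and 5 tasks, at least 3 days are needed.
3 works (last occupied day: day 3): for example Refactor in day 1, Package in day 2, Integrate in day 1, QA in day 2, Triage in day 3.

day 3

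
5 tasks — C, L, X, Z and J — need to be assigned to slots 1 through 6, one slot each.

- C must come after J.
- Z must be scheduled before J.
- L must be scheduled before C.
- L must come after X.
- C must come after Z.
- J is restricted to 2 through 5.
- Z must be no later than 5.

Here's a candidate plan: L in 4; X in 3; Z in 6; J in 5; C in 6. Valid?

Invalid. Z must be no later than 5.

J is restricted to 2 through 5 — holds.
C must come after Z — violated.
L must come after X — holds.
L must be scheduled before C — holds.
Z must be no later than 5 — violated.
Z must be scheduled before J — violated.
C must come after J — holds.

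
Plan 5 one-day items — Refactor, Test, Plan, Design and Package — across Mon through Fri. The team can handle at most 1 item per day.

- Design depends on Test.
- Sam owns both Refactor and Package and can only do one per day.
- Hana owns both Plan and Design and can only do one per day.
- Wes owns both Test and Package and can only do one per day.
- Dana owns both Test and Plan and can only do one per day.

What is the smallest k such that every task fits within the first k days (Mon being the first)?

The precedence chain requires at least 2 distinct days.
With at most 1 per day and 5 tasks, at least 5 days are needed.
5 works (last occupied day: Fri): for example Design=Tue; Plan=Thu; Package=Fri; Refactor=Wed; Test=Mon.

5 days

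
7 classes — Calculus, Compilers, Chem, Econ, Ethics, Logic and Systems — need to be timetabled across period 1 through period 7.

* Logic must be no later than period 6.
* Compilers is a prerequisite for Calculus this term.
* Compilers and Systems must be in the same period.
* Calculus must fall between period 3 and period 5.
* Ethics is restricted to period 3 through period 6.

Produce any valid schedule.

Calculus in period 3; Logic in period 1; Chem in period 1; Compilers in period 1; Systems in period 1; Ethics in period 3; Econ in period 1

Checking: Compilers(period 1) before Calculus(period 3); Compilers = Systems = period 1; Calculus=period 3 in [period 3,period 5]; Logic=period 1 in [period 1,period 6]; Ethics=period 3 in [period 3,period 6].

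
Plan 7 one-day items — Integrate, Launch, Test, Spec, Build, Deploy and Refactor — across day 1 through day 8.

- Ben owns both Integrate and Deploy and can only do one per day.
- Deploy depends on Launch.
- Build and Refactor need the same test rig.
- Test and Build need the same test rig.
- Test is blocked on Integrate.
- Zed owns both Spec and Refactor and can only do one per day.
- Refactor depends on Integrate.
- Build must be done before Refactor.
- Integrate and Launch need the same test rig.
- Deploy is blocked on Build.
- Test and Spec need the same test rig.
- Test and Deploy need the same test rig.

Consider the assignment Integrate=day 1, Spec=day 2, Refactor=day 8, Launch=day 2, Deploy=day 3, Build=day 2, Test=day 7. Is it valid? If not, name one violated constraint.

Yes, all constraints hold

Build and Refactor need the same test rig — holds.
Deploy depends on Launch — holds.
Zed owns both Spec and Refactor and can only do one per day — holds.
Test and Deploy need the same test rig — holds.
Ben owns both Integrate and Deploy and can only do one per day — holds.
Deploy is blocked on Build — holds.
Test and Spec need the same test rig — holds.
Refactor depends on Integrate — holds.
Build must be done before Refactor — holds.
Integrate and Launch need the same test rig — holds.
Test and Build need the same test rig — holds.
Test is blocked on Integrate — holds.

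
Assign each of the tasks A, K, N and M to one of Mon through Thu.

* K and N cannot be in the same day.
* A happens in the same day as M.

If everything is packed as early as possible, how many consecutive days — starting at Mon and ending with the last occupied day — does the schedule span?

Could 1 day be enough, i.e. nothing placed later than Mon? No: N can't share with K (Mon) → nothing is left.
So 1 day is not enough.
2 works (last occupied day: Tue): for example K in Mon; N in Tue; A in Mon; M in Mon.

2 days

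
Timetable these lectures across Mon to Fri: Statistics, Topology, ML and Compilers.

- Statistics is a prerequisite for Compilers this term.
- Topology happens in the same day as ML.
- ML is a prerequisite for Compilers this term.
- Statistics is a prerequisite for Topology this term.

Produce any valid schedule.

Compilers -> Wed, Topology -> Tue, ML -> Tue, Statistics -> Mon

Checking: Statistics(Mon) before Compilers(Wed); ML(Tue) before Compilers(Wed); Statistics(Mon) before Topology(Tue); Topology = ML = Tue.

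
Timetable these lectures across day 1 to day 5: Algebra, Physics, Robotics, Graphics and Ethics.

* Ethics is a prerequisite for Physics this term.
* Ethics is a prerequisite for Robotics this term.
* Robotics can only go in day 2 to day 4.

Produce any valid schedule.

Algebra in day 1, Physics in day 2, Graphics in day 1, Ethics in day 1, Robotics in day 2

Checking: Ethics(day 1) before Physics(day 2); Ethics(day 1) before Robotics(day 2); Robotics=day 2 in [day 2,day 4].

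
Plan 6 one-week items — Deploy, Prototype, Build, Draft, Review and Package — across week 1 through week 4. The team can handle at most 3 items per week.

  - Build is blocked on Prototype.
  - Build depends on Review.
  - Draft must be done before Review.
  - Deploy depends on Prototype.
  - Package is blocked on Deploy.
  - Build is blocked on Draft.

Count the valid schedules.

Splitting on Deploy: it can be week 2 (8), week 3 (8). Listing each branch's schedules as (Prototype, Build, Draft, Review, Package) by week number:
Deploy=week 2: (1,3,1,2,3) (1,3,1,2,4) (1,4,1,2,3) (1,4,1,2,4) (1,4,1,3,3) (1,4,1,3,4) (1,4,2,3,3) (1,4,2,3,4) — 8.
Deploy=week 3: (1,3,1,2,4) (1,4,1,2,4) (1,4,1,3,4) (1,4,2,3,4) (2,3,1,2,4) (2,4,1,2,4) (2,4,1,3,4) (2,4,2,3,4) — 8.
Summing: 8 + 8 = 16.

16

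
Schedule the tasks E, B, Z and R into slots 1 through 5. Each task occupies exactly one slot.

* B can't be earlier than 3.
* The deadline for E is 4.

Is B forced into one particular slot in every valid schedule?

No

B can be 3 (e.g. B=3; Z=1; R=1; E=1) or 4 (e.g. Z in 1; R in 1; B in 4; E in 1).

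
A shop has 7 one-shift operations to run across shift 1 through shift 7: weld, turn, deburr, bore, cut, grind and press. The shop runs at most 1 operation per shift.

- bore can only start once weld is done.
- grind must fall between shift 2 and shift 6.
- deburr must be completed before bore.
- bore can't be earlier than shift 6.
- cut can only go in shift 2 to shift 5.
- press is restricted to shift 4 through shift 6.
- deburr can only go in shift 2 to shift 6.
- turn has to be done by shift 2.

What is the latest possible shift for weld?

Downstream work caps weld at shift 6.
weld at shift 6 is achievable: bore in shift 7, turn in shift 1, cut in shift 2, press in shift 4, grind in shift 5, deburr in shift 3, weld in shift 6.

shift 6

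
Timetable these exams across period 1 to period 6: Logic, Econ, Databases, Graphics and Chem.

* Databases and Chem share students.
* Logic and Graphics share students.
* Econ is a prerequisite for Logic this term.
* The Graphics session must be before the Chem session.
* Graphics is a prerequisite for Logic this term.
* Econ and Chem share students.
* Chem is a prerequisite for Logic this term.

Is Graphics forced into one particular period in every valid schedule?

No

Graphics can be period 1 (e.g. Logic=period 3; Chem=period 2; Databases=period 1; Econ=period 1; Graphics=period 1) or period 2 (e.g. Chem=period 3, Econ=period 1, Graphics=period 2, Databases=period 1, Logic=period 4).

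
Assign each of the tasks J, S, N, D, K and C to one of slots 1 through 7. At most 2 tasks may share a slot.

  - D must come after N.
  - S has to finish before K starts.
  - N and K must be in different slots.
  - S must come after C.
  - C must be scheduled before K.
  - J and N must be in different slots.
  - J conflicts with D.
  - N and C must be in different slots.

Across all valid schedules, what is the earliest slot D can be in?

Precedence pushes D to at least 2.
D at 2 is achievable: N -> 1, S -> 3, K -> 4, D -> 2, J -> 3, C -> 2.

2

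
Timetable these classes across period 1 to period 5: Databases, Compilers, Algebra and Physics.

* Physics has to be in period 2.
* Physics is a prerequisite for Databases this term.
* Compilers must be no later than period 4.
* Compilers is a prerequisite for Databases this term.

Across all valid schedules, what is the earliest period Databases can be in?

Precedence pushes Databases to at least period 3.
Databases at period 3 is achievable: Algebra -> period 1, Databases -> period 3, Compilers -> period 1, Physics -> period 2.

period 3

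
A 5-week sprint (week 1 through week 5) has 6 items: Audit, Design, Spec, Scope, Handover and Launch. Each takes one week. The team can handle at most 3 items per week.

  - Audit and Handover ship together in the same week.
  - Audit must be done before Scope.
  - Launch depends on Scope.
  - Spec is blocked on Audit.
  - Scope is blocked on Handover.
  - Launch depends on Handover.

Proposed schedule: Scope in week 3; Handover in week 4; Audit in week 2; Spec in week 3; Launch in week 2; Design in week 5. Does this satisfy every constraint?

Invalid. Launch depends on Handover.

The team can handle at most 3 items per week — holds.
Launch depends on Scope — violated.
Scope is blocked on Handover — violated.
Spec is blocked on Audit — holds.
Launch depends on Handover — violated.
Audit and Handover ship together in the same week — violated.
Audit must be done before Scope — holds.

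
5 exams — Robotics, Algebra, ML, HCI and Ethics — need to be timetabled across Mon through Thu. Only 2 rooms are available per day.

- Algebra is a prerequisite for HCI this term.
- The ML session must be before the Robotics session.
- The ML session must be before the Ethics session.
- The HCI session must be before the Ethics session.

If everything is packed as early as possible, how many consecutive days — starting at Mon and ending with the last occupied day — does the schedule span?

The precedence chain requires at least 3 distinct days.
With at most 2 per day and 5 exams, at least 3 days are needed.
3 works (last occupied day: Wed): for example ML=Mon, Algebra=Mon, Ethics=Wed, Robotics=Tue, HCI=Tue.

3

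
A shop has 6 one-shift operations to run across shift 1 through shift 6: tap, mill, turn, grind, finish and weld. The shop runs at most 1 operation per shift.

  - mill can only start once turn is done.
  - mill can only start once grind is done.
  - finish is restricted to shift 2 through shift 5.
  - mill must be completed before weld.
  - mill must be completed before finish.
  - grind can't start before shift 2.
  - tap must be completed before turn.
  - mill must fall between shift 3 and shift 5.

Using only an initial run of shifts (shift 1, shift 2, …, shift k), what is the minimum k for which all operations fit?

The precedence chain requires at least 4 distinct shifts.
With at most 1 per shift and 6 operations, at least 6 shifts are needed.
6 works (last occupied shift: shift 6): for example grind -> shift 2; tap -> shift 1; finish -> shift 5; mill -> shift 4; weld -> shift 6; turn -> shift 3.

6 shifts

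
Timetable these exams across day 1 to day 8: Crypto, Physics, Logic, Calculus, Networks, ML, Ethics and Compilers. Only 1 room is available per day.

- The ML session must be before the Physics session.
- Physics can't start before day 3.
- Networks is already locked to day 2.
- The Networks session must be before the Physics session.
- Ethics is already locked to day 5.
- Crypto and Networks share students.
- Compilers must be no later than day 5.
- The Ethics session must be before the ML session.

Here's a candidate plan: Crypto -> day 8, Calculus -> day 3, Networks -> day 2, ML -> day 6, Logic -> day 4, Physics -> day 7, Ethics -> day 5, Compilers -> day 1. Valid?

Networks is already locked to day 2 — holds.
Crypto and Networks share students — holds.
Physics can't start before day 3 — holds.
Ethics is already locked to day 5 — holds.
The ML session must be before the Physics session — holds.
Only 1 room is available per day — holds.
Compilers must be no later than day 5 — holds.
The Ethics session must be before the ML session — holds.
The Networks session must be before the Physics session — holds.

Yes, all constraints hold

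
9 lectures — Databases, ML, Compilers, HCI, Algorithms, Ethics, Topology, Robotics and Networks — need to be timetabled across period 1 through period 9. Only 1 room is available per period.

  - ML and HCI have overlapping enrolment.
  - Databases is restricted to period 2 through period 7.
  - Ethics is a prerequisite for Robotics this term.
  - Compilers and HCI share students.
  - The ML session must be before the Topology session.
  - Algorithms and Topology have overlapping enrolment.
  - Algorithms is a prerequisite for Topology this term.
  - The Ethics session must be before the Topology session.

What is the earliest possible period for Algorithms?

period 1

Downstream work caps Algorithms at period 8.
Algorithms at period 1 is achievable: Ethics -> period 3, Topology -> period 5, ML -> period 4, Compilers -> period 7, HCI -> period 8, Databases -> period 2, Robotics -> period 6, Algorithms -> period 1, Networks -> period 9.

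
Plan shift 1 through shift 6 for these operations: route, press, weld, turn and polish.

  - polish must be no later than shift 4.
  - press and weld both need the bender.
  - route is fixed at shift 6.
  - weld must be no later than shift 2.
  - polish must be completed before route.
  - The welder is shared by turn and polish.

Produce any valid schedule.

polish=shift 1; route=shift 6; weld=shift 1; turn=shift 2; press=shift 2

Checking: polish(shift 1) before route(shift 6); turn(shift 2) != polish(shift 1); press(shift 2) != weld(shift 1); route=shift 6 in [shift 6,shift 6]; polish=shift 1 in [shift 1,shift 4]; weld=shift 1 in [shift 1,shift 2].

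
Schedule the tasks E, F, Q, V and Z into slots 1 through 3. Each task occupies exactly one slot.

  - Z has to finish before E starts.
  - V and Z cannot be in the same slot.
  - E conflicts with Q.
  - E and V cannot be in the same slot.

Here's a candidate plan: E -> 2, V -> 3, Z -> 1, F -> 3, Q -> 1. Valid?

Yes, all constraints hold

E and V cannot be in the same slot — holds.
E conflicts with Q — holds.
V and Z cannot be in the same slot — holds.
Z has to finish before E starts — holds.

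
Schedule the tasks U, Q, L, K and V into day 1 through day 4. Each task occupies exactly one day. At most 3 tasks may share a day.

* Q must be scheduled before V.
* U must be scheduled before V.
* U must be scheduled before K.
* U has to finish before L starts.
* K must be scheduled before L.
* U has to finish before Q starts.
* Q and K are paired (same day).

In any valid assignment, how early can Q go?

day 2

Precedence pushes Q to at least day 2; downstream work caps Q at day 3.
Q at day 2 is achievable: U=day 1; Q=day 2; L=day 3; V=day 3; K=day 2.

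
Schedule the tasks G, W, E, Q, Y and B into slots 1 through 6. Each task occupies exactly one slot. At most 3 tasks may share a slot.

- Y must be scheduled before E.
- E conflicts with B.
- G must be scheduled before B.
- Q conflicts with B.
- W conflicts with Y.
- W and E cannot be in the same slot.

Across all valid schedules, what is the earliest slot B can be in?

2

Precedence pushes B to at least 2.
B at 2 is achievable: Q in 1; Y in 1; W in 2; B in 2; G in 1; E in 3.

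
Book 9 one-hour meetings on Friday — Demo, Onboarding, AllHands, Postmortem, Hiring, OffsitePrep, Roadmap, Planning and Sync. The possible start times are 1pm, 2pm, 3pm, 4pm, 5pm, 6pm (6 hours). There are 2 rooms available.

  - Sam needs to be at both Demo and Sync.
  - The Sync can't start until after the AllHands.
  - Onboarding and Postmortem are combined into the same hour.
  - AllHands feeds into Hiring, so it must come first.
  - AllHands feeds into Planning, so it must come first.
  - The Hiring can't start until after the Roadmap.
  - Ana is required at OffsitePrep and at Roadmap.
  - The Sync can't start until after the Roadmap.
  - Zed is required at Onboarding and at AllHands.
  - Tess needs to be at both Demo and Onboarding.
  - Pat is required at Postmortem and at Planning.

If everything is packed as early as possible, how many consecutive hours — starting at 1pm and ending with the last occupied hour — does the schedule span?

The precedence chain requires at least 2 distinct hours.
With at most 2 per hour and 9 meetings, at least 5 hours are needed.
5 works (last occupied hour: 5pm): for example Onboarding=4pm; AllHands=1pm; Sync=2pm; OffsitePrep=5pm; Hiring=2pm; Roadmap=1pm; Demo=3pm; Planning=3pm; Postmortem=4pm.

5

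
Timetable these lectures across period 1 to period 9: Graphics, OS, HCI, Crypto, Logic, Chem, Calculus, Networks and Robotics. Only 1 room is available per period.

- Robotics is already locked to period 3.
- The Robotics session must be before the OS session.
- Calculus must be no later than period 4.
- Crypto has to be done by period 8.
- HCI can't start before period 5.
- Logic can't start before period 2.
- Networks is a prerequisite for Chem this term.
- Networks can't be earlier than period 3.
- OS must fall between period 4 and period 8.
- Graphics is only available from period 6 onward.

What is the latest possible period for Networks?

Networks is available from period 3; downstream work caps Networks at period 8.
Networks at period 8 is achievable: HCI=period 5; OS=period 4; Robotics=period 3; Chem=period 9; Networks=period 8; Calculus=period 1; Logic=period 7; Graphics=period 6; Crypto=period 2.

period 8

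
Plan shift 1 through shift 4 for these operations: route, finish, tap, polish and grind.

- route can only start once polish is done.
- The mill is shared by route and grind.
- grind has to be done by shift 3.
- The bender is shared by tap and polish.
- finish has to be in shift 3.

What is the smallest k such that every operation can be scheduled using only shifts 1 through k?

The precedence chain requires at least 2 distinct shifts.
finish can't be placed before shift 3, so the schedule must run through at least shift 3.
3 works (last occupied shift: shift 3): for example polish in shift 1; finish in shift 3; tap in shift 2; route in shift 2; grind in shift 1.

3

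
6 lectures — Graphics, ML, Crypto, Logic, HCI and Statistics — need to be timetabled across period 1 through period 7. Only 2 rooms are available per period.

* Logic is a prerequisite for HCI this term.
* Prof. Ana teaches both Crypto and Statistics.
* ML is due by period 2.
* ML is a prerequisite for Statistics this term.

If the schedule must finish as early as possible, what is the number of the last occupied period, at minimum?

3

The precedence chain requires at least 2 distinct periods.
With at most 2 per period and 6 lectures, at least 3 periods are needed.
3 works (last occupied period: period 3): for example ML in period 1, Graphics in period 3, Statistics in period 2, Logic in period 1, HCI in period 2, Crypto in period 3.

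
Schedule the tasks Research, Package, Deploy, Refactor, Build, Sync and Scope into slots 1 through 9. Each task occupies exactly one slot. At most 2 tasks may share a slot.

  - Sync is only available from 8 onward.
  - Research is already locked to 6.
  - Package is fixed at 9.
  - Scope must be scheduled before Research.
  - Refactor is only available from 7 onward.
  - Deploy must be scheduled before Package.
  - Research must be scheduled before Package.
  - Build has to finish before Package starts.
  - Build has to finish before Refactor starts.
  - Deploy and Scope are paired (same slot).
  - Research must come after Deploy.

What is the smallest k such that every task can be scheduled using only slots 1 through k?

The precedence chain requires at least 3 distinct slots.
With at most 2 per slot and 7 tasks, at least 4 slots are needed.
Package can't be placed before 9, so the schedule must run through at least slot 9.
9 works (last occupied slot: 9): for example Sync in 8, Deploy in 1, Package in 9, Scope in 1, Build in 2, Research in 6, Refactor in 7.

9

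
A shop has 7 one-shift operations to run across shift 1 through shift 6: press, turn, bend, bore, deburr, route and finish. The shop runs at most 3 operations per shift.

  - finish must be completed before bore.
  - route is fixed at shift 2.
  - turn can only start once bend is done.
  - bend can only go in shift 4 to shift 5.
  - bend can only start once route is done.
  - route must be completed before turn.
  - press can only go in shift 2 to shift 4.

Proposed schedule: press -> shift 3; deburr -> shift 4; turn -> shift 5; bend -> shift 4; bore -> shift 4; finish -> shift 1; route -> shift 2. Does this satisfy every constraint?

route is fixed at shift 2 — holds.
The shop runs at most 3 operations per shift — holds.
route must be completed before turn — holds.
bend can only start once route is done — holds.
turn can only start once bend is done — holds.
bend can only go in shift 4 to shift 5 — holds.
press can only go in shift 2 to shift 4 — holds.
finish must be completed before bore — holds.

Yes, all constraints hold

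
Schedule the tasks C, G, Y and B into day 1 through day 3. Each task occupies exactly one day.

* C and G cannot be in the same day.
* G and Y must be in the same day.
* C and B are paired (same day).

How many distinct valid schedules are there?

6

Splitting on C: it can be day 1 (2), day 2 (2), day 3 (2). Listing each branch's schedules as (G, Y, B) by day number:
C=day 1: (2,2,1) (3,3,1) — 2.
C=day 2: (1,1,2) (3,3,2) — 2.
C=day 3: (1,1,3) (2,2,3) — 2.
Summing: 2 + 2 + 2 = 6.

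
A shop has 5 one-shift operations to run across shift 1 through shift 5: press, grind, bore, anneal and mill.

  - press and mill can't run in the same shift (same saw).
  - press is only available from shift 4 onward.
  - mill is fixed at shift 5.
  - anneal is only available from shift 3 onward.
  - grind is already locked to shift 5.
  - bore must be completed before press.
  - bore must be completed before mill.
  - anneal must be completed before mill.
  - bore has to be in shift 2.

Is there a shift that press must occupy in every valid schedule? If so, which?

shift 4

press's window is shift 4–shift 5.
mill is fixed at shift 5, and press can't share a shift with mill.
So press must be shift 4.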